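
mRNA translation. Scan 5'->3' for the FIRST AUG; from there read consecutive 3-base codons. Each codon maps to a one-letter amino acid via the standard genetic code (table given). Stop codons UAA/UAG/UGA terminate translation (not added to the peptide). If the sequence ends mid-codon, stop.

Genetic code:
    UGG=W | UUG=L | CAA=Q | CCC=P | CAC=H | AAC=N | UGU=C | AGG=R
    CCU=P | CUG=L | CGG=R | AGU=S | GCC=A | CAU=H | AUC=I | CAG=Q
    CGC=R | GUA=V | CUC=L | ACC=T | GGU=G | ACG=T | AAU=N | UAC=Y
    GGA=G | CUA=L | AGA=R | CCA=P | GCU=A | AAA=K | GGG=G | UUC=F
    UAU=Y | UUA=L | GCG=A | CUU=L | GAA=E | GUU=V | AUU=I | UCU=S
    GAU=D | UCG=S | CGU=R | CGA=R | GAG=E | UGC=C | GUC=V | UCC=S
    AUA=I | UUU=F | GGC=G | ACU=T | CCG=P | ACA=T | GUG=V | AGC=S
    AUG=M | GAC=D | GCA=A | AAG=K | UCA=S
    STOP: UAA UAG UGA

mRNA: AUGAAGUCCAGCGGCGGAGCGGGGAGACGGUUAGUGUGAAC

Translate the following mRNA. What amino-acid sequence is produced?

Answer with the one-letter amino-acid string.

start AUG at pos 0
pos 0: AUG -> M; peptide=M
pos 3: AAG -> K; peptide=MK
pos 6: UCC -> S; peptide=MKS
pos 9: AGC -> S; peptide=MKSS
pos 12: GGC -> G; peptide=MKSSG
pos 15: GGA -> G; peptide=MKSSGG
pos 18: GCG -> A; peptide=MKSSGGA
pos 21: GGG -> G; peptide=MKSSGGAG
pos 24: AGA -> R; peptide=MKSSGGAGR
pos 27: CGG -> R; peptide=MKSSGGAGRR
pos 30: UUA -> L; peptide=MKSSGGAGRRL
pos 33: GUG -> V; peptide=MKSSGGAGRRLV
pos 36: UGA -> STOP

Answer: MKSSGGAGRRLV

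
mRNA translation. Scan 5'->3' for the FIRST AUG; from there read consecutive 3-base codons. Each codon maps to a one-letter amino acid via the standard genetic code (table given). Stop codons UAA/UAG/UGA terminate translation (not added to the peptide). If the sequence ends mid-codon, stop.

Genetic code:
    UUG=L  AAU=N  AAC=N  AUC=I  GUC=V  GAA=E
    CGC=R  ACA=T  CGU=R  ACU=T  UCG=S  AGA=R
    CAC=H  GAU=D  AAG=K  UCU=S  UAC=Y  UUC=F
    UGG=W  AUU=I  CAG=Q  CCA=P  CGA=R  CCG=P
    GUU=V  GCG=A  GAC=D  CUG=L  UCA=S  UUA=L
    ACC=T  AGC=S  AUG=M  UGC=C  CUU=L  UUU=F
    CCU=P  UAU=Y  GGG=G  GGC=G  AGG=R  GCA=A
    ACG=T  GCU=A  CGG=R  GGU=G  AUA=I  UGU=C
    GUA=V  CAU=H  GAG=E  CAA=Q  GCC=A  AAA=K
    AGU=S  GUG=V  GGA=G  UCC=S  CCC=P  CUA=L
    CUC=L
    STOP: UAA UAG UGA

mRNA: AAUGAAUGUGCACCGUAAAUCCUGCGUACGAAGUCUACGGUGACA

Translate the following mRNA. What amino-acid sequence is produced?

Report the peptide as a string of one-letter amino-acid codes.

start AUG at pos 1
pos 1: AUG -> M; peptide=M
pos 4: AAU -> N; peptide=MN
pos 7: GUG -> V; peptide=MNV
pos 10: CAC -> H; peptide=MNVH
pos 13: CGU -> R; peptide=MNVHR
pos 16: AAA -> K; peptide=MNVHRK
pos 19: UCC -> S; peptide=MNVHRKS
pos 22: UGC -> C; peptide=MNVHRKSC
pos 25: GUA -> V; peptide=MNVHRKSCV
pos 28: CGA -> R; peptide=MNVHRKSCVR
pos 31: AGU -> S; peptide=MNVHRKSCVRS
pos 34: CUA -> L; peptide=MNVHRKSCVRSL
pos 37: CGG -> R; peptide=MNVHRKSCVRSLR
pos 40: UGA -> STOP

Answer: MNVHRKSCVRSLR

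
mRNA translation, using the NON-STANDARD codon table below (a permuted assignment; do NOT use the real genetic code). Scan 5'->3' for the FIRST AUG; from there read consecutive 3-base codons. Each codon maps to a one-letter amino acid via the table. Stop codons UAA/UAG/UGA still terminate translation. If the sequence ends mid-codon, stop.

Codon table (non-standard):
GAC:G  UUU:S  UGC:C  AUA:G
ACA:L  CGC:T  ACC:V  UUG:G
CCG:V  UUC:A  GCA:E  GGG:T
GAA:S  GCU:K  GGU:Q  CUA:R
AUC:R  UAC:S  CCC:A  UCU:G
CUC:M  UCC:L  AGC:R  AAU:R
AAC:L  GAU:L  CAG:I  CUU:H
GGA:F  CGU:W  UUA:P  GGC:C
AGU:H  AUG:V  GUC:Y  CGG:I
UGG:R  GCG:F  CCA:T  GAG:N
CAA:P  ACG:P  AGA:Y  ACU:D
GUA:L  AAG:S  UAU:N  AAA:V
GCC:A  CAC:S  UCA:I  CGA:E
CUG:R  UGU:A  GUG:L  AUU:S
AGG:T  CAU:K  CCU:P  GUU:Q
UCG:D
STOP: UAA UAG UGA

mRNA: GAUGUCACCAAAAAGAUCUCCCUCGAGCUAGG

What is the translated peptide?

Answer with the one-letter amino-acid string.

start AUG at pos 1
pos 1: AUG -> V; peptide=V
pos 4: UCA -> I; peptide=VI
pos 7: CCA -> T; peptide=VIT
pos 10: AAA -> V; peptide=VITV
pos 13: AGA -> Y; peptide=VITVY
pos 16: UCU -> G; peptide=VITVYG
pos 19: CCC -> A; peptide=VITVYGA
pos 22: UCG -> D; peptide=VITVYGAD
pos 25: AGC -> R; peptide=VITVYGADR
pos 28: UAG -> STOP

Answer: VITVYGADR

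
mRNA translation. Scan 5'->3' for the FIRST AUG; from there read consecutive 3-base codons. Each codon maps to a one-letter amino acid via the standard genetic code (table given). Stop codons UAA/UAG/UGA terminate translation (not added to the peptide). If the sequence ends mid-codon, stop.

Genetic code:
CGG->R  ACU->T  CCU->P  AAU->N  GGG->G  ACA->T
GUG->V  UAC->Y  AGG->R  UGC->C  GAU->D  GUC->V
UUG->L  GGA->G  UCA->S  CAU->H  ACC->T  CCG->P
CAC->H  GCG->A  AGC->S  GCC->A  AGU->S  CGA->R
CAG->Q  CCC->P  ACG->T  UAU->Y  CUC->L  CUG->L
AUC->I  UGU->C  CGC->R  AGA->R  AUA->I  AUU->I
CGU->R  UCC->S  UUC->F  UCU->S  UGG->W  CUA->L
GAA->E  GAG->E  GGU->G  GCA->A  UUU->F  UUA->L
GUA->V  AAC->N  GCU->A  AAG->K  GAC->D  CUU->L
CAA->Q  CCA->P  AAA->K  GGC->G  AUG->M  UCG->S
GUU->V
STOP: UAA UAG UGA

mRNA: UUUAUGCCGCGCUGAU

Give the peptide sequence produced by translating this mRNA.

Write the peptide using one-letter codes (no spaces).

Answer: MPR

Derivation:
start AUG at pos 3
pos 3: AUG -> M; peptide=M
pos 6: CCG -> P; peptide=MP
pos 9: CGC -> R; peptide=MPR
pos 12: UGA -> STOP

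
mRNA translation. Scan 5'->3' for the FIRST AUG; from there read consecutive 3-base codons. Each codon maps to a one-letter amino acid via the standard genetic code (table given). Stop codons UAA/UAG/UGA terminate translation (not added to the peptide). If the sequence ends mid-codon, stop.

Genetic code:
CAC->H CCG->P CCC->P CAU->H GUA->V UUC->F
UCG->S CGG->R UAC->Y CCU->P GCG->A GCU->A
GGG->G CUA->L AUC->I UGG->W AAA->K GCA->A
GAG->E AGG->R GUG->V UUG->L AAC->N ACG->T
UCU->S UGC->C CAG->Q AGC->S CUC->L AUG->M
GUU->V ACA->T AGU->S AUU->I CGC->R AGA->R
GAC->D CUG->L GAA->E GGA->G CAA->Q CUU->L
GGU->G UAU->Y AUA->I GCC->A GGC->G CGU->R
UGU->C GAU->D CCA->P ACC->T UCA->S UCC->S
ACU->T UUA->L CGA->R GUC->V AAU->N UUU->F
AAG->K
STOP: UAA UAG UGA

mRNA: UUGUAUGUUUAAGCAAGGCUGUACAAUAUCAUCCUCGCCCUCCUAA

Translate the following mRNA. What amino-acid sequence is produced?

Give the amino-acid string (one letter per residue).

Answer: MFKQGCTISSSPS

Derivation:
start AUG at pos 4
pos 4: AUG -> M; peptide=M
pos 7: UUU -> F; peptide=MF
pos 10: AAG -> K; peptide=MFK
pos 13: CAA -> Q; peptide=MFKQ
pos 16: GGC -> G; peptide=MFKQG
pos 19: UGU -> C; peptide=MFKQGC
pos 22: ACA -> T; peptide=MFKQGCT
pos 25: AUA -> I; peptide=MFKQGCTI
pos 28: UCA -> S; peptide=MFKQGCTIS
pos 31: UCC -> S; peptide=MFKQGCTISS
pos 34: UCG -> S; peptide=MFKQGCTISSS
pos 37: CCC -> P; peptide=MFKQGCTISSSP
pos 40: UCC -> S; peptide=MFKQGCTISSSPS
pos 43: UAA -> STOP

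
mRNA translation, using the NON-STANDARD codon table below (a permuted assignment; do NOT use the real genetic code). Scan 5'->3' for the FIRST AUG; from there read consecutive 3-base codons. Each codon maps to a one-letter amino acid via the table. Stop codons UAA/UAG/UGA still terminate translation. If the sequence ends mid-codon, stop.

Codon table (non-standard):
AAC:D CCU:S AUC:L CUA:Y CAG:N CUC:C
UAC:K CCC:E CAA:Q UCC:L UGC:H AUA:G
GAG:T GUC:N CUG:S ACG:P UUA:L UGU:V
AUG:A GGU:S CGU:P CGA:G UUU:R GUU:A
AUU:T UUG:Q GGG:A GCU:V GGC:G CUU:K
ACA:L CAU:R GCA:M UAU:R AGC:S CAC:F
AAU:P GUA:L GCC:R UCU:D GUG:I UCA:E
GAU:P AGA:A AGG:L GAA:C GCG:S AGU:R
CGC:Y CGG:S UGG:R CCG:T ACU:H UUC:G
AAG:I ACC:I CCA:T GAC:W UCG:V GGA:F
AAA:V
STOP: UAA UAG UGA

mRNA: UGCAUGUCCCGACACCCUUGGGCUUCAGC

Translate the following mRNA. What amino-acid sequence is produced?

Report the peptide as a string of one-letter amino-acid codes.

start AUG at pos 3
pos 3: AUG -> A; peptide=A
pos 6: UCC -> L; peptide=AL
pos 9: CGA -> G; peptide=ALG
pos 12: CAC -> F; peptide=ALGF
pos 15: CCU -> S; peptide=ALGFS
pos 18: UGG -> R; peptide=ALGFSR
pos 21: GCU -> V; peptide=ALGFSRV
pos 24: UCA -> E; peptide=ALGFSRVE
pos 27: only 2 nt remain (<3), stop (end of mRNA)

Answer: ALGFSRVE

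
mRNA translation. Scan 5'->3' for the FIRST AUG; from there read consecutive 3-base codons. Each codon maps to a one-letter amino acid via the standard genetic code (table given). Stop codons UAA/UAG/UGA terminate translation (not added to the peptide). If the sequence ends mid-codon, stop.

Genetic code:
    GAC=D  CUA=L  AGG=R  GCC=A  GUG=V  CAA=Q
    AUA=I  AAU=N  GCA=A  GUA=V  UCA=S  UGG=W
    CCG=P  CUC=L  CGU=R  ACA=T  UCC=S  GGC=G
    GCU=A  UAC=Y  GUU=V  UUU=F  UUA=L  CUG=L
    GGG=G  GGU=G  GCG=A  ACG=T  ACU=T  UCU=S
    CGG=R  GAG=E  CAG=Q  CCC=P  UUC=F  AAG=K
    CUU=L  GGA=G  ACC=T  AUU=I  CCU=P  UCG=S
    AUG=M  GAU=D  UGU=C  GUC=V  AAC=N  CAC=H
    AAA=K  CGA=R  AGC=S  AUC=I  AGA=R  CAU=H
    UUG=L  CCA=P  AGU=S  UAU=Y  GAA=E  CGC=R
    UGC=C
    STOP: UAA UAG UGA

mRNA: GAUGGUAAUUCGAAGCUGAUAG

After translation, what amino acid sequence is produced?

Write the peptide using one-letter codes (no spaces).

start AUG at pos 1
pos 1: AUG -> M; peptide=M
pos 4: GUA -> V; peptide=MV
pos 7: AUU -> I; peptide=MVI
pos 10: CGA -> R; peptide=MVIR
pos 13: AGC -> S; peptide=MVIRS
pos 16: UGA -> STOP

Answer: MVIRS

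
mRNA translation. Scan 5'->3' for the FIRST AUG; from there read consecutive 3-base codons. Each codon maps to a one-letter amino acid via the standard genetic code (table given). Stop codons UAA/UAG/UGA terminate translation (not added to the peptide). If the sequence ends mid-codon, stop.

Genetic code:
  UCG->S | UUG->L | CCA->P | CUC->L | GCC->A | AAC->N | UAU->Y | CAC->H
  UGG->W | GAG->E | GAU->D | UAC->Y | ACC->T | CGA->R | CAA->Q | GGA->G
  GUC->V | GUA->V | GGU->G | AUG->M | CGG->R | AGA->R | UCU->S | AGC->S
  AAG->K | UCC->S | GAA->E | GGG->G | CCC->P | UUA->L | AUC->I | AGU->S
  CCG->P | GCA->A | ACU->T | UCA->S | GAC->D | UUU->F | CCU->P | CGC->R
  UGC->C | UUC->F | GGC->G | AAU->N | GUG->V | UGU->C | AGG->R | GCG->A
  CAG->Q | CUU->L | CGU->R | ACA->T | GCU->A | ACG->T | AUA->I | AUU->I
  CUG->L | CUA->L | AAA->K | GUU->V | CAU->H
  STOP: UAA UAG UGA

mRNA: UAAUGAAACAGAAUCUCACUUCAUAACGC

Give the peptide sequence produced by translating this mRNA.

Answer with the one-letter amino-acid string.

Answer: MKQNLTS

Derivation:
start AUG at pos 2
pos 2: AUG -> M; peptide=M
pos 5: AAA -> K; peptide=MK
pos 8: CAG -> Q; peptide=MKQ
pos 11: AAU -> N; peptide=MKQN
pos 14: CUC -> L; peptide=MKQNL
pos 17: ACU -> T; peptide=MKQNLT
pos 20: UCA -> S; peptide=MKQNLTS
pos 23: UAA -> STOP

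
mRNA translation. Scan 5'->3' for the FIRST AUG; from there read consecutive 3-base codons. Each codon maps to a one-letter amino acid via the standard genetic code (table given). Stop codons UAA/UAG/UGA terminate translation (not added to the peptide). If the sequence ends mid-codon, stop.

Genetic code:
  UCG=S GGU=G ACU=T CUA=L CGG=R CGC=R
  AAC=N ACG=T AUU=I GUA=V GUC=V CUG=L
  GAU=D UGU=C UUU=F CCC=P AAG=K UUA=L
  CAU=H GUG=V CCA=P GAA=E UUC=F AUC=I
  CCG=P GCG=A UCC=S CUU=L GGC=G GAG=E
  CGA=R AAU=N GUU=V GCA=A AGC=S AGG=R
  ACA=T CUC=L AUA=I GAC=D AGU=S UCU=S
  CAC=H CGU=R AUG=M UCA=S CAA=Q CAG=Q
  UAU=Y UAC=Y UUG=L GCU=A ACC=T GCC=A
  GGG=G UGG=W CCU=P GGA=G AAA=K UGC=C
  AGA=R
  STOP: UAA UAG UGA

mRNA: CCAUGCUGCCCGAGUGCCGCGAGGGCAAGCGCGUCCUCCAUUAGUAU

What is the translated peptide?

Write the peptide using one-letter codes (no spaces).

Answer: MLPECREGKRVLH

Derivation:
start AUG at pos 2
pos 2: AUG -> M; peptide=M
pos 5: CUG -> L; peptide=ML
pos 8: CCC -> P; peptide=MLP
pos 11: GAG -> E; peptide=MLPE
pos 14: UGC -> C; peptide=MLPEC
pos 17: CGC -> R; peptide=MLPECR
pos 20: GAG -> E; peptide=MLPECRE
pos 23: GGC -> G; peptide=MLPECREG
pos 26: AAG -> K; peptide=MLPECREGK
pos 29: CGC -> R; peptide=MLPECREGKR
pos 32: GUC -> V; peptide=MLPECREGKRV
pos 35: CUC -> L; peptide=MLPECREGKRVL
pos 38: CAU -> H; peptide=MLPECREGKRVLH
pos 41: UAG -> STOP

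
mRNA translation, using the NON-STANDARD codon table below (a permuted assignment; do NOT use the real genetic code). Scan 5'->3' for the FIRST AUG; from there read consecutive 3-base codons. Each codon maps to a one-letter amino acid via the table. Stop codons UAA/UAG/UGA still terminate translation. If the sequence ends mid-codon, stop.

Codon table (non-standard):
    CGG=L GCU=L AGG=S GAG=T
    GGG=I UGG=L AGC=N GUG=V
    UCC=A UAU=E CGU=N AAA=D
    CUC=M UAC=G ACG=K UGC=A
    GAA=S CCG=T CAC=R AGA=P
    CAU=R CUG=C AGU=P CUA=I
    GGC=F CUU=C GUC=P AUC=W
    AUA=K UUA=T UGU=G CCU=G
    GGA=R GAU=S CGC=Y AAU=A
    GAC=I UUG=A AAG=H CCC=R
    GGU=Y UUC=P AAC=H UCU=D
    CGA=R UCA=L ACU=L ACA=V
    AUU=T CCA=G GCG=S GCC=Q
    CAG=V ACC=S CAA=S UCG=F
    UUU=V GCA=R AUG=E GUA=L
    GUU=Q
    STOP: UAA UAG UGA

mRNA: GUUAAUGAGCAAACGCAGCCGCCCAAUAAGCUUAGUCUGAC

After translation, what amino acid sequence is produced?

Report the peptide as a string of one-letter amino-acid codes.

start AUG at pos 4
pos 4: AUG -> E; peptide=E
pos 7: AGC -> N; peptide=EN
pos 10: AAA -> D; peptide=END
pos 13: CGC -> Y; peptide=ENDY
pos 16: AGC -> N; peptide=ENDYN
pos 19: CGC -> Y; peptide=ENDYNY
pos 22: CCA -> G; peptide=ENDYNYG
pos 25: AUA -> K; peptide=ENDYNYGK
pos 28: AGC -> N; peptide=ENDYNYGKN
pos 31: UUA -> T; peptide=ENDYNYGKNT
pos 34: GUC -> P; peptide=ENDYNYGKNTP
pos 37: UGA -> STOP

Answer: ENDYNYGKNTP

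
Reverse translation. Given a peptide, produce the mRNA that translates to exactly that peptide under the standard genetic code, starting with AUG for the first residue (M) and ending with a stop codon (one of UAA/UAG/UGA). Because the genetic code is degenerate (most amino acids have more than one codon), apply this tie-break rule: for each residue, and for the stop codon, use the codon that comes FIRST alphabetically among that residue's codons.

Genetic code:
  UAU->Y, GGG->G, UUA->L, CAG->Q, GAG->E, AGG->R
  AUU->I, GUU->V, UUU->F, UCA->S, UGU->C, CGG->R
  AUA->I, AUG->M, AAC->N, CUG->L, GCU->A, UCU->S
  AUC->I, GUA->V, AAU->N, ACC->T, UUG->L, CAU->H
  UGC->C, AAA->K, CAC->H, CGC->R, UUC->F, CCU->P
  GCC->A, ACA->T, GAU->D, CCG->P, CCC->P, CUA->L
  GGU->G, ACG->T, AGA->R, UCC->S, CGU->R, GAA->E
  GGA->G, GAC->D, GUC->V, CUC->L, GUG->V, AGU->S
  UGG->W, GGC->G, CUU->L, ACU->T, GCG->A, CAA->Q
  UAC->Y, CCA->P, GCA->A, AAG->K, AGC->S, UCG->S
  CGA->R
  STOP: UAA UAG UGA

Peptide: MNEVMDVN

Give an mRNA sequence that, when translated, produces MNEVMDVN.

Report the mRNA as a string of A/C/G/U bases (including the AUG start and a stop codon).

Answer: mRNA: AUGAACGAAGUAAUGGACGUAAACUAA

Derivation:
residue 1: M -> AUG (start codon)
residue 2: N codons sorted = AAC,AAU -> pick first = AAC
residue 3: E codons sorted = GAA,GAG -> pick first = GAA
residue 4: V codons sorted = GUA,GUC,GUG,GUU -> pick first = GUA
residue 5: M -> AUG (only codon)
residue 6: D codons sorted = GAC,GAU -> pick first = GAC
residue 7: V codons sorted = GUA,GUC,GUG,GUU -> pick first = GUA
residue 8: N codons sorted = AAC,AAU -> pick first = AAC
terminator: stop codons sorted = UAA,UAG,UGA -> pick first = UAA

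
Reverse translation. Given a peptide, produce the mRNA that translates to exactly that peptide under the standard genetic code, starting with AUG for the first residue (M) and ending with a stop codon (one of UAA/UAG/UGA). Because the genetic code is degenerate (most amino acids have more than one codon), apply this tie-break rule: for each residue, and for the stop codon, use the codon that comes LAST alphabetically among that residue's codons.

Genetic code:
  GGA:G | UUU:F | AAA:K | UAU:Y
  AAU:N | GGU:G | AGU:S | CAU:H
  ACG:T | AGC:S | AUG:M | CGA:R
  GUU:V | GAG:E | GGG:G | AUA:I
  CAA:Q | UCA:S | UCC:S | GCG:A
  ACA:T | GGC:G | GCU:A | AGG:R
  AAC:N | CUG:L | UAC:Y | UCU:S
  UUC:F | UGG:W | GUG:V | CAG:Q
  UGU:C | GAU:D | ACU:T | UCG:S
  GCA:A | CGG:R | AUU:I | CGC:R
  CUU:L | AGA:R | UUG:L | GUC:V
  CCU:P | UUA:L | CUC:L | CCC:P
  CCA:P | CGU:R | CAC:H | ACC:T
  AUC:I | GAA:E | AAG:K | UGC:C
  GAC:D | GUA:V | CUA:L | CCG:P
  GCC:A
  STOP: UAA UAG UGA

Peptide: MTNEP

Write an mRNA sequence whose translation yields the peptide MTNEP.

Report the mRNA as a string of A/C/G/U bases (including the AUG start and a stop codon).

Answer: mRNA: AUGACUAAUGAGCCUUGA

Derivation:
residue 1: M -> AUG (start codon)
residue 2: T codons sorted = ACA,ACC,ACG,ACU -> pick last = ACU
residue 3: N codons sorted = AAC,AAU -> pick last = AAU
residue 4: E codons sorted = GAA,GAG -> pick last = GAG
residue 5: P codons sorted = CCA,CCC,CCG,CCU -> pick last = CCU
terminator: stop codons sorted = UAA,UAG,UGA -> pick last = UGA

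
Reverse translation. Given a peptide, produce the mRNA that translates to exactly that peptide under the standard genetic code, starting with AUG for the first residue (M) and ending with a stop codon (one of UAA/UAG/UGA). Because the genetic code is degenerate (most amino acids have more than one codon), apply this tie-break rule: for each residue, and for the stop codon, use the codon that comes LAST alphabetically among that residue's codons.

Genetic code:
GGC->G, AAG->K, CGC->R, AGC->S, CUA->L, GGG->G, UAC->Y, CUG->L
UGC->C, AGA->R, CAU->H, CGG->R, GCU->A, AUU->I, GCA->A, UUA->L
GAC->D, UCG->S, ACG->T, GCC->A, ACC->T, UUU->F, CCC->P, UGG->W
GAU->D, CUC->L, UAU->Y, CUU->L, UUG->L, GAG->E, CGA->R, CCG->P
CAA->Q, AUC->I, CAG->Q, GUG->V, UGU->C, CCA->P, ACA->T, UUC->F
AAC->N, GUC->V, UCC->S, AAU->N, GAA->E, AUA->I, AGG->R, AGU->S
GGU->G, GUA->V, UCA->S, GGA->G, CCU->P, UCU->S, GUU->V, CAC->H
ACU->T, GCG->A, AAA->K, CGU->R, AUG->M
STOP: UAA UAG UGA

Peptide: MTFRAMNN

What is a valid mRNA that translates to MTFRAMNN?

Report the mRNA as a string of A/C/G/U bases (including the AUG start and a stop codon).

Answer: mRNA: AUGACUUUUCGUGCUAUGAAUAAUUGA

Derivation:
residue 1: M -> AUG (start codon)
residue 2: T codons sorted = ACA,ACC,ACG,ACU -> pick last = ACU
residue 3: F codons sorted = UUC,UUU -> pick last = UUU
residue 4: R codons sorted = AGA,AGG,CGA,CGC,CGG,CGU -> pick last = CGU
residue 5: A codons sorted = GCA,GCC,GCG,GCU -> pick last = GCU
residue 6: M -> AUG (only codon)
residue 7: N codons sorted = AAC,AAU -> pick last = AAU
residue 8: N codons sorted = AAC,AAU -> pick last = AAU
terminator: stop codons sorted = UAA,UAG,UGA -> pick last = UGA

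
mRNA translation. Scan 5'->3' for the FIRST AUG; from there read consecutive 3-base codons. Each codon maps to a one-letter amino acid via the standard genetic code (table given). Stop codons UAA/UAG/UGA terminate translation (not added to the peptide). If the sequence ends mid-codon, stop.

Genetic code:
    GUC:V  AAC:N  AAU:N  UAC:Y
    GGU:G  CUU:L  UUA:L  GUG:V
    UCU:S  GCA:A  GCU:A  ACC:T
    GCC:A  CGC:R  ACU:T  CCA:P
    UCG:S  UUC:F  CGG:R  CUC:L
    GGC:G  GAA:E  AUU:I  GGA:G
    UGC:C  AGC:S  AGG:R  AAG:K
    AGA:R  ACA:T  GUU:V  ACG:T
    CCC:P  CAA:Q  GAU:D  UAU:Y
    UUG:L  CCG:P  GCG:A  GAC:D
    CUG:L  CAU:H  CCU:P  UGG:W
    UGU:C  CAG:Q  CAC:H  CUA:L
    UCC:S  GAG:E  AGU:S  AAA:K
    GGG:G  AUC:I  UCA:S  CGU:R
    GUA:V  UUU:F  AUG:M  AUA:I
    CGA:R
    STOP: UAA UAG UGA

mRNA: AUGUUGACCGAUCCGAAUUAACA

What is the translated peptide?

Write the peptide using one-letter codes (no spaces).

start AUG at pos 0
pos 0: AUG -> M; peptide=M
pos 3: UUG -> L; peptide=ML
pos 6: ACC -> T; peptide=MLT
pos 9: GAU -> D; peptide=MLTD
pos 12: CCG -> P; peptide=MLTDP
pos 15: AAU -> N; peptide=MLTDPN
pos 18: UAA -> STOP

Answer: MLTDPN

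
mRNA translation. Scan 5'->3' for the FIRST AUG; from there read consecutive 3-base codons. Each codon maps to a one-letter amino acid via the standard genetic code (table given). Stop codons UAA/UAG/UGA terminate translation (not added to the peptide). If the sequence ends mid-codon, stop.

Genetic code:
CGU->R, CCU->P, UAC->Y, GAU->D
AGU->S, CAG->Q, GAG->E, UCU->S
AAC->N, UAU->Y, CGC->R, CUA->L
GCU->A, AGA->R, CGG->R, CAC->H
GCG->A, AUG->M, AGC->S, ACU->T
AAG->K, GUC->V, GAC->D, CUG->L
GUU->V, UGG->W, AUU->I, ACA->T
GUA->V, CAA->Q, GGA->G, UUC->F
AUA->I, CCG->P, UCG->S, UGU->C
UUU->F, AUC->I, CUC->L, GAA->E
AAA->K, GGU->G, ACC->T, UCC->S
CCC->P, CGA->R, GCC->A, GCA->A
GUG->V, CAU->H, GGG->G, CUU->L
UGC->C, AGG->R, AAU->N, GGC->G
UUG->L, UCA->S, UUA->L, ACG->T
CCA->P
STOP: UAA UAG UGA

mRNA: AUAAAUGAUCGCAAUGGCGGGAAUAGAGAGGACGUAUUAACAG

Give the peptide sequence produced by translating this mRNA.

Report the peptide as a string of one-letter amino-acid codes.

Answer: MIAMAGIERTY

Derivation:
start AUG at pos 4
pos 4: AUG -> M; peptide=M
pos 7: AUC -> I; peptide=MI
pos 10: GCA -> A; peptide=MIA
pos 13: AUG -> M; peptide=MIAM
pos 16: GCG -> A; peptide=MIAMA
pos 19: GGA -> G; peptide=MIAMAG
pos 22: AUA -> I; peptide=MIAMAGI
pos 25: GAG -> E; peptide=MIAMAGIE
pos 28: AGG -> R; peptide=MIAMAGIER
pos 31: ACG -> T; peptide=MIAMAGIERT
pos 34: UAU -> Y; peptide=MIAMAGIERTY
pos 37: UAA -> STOP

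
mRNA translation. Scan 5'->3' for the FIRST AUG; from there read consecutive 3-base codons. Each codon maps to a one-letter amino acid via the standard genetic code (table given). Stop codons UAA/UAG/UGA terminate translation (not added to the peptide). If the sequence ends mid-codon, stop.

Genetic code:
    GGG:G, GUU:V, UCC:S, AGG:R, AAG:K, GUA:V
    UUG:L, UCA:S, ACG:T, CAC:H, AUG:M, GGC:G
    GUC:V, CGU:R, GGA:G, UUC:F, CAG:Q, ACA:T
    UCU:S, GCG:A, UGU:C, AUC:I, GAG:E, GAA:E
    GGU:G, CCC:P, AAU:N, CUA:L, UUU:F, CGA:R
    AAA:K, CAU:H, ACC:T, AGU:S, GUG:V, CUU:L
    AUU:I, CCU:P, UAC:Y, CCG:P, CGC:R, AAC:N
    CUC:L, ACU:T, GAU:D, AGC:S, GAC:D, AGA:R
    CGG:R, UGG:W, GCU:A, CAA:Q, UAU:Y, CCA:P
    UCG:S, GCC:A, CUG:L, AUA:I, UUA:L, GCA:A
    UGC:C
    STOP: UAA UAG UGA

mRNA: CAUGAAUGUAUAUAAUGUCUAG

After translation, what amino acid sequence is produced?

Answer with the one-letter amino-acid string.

Answer: MNVYNV

Derivation:
start AUG at pos 1
pos 1: AUG -> M; peptide=M
pos 4: AAU -> N; peptide=MN
pos 7: GUA -> V; peptide=MNV
pos 10: UAU -> Y; peptide=MNVY
pos 13: AAU -> N; peptide=MNVYN
pos 16: GUC -> V; peptide=MNVYNV
pos 19: UAG -> STOP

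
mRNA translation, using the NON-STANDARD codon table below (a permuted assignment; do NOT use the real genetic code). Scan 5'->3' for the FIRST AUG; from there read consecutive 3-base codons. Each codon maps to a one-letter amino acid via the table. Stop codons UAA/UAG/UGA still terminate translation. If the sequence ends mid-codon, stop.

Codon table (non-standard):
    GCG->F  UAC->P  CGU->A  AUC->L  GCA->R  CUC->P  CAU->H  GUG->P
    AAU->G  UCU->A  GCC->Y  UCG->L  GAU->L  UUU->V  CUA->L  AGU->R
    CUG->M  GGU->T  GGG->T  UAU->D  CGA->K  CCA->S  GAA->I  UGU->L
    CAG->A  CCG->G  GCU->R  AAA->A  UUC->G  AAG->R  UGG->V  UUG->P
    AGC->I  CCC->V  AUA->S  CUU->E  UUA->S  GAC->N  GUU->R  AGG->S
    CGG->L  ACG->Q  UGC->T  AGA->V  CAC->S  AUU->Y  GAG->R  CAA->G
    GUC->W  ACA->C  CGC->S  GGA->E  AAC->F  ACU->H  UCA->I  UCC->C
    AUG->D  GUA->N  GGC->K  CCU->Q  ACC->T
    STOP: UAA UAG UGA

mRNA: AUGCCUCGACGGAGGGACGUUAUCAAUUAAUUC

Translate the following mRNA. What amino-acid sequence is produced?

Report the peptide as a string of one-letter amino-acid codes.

start AUG at pos 0
pos 0: AUG -> D; peptide=D
pos 3: CCU -> Q; peptide=DQ
pos 6: CGA -> K; peptide=DQK
pos 9: CGG -> L; peptide=DQKL
pos 12: AGG -> S; peptide=DQKLS
pos 15: GAC -> N; peptide=DQKLSN
pos 18: GUU -> R; peptide=DQKLSNR
pos 21: AUC -> L; peptide=DQKLSNRL
pos 24: AAU -> G; peptide=DQKLSNRLG
pos 27: UAA -> STOP

Answer: DQKLSNRLG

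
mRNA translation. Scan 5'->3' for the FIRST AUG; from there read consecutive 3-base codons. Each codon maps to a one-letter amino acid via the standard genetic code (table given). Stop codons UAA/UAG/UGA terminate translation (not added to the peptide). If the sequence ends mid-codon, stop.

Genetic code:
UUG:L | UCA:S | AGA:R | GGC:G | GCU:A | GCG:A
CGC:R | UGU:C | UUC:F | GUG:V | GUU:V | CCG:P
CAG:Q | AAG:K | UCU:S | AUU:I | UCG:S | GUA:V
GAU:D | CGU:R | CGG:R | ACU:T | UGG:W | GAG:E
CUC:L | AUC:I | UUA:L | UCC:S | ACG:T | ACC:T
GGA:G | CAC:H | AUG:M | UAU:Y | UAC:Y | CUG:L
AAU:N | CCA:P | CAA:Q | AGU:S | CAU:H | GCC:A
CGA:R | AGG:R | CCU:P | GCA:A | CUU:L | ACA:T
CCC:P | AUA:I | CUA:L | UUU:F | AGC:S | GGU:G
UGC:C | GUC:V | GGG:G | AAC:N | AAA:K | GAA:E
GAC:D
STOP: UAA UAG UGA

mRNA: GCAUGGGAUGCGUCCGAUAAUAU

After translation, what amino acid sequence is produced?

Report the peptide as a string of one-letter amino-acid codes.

start AUG at pos 2
pos 2: AUG -> M; peptide=M
pos 5: GGA -> G; peptide=MG
pos 8: UGC -> C; peptide=MGC
pos 11: GUC -> V; peptide=MGCV
pos 14: CGA -> R; peptide=MGCVR
pos 17: UAA -> STOP

Answer: MGCVR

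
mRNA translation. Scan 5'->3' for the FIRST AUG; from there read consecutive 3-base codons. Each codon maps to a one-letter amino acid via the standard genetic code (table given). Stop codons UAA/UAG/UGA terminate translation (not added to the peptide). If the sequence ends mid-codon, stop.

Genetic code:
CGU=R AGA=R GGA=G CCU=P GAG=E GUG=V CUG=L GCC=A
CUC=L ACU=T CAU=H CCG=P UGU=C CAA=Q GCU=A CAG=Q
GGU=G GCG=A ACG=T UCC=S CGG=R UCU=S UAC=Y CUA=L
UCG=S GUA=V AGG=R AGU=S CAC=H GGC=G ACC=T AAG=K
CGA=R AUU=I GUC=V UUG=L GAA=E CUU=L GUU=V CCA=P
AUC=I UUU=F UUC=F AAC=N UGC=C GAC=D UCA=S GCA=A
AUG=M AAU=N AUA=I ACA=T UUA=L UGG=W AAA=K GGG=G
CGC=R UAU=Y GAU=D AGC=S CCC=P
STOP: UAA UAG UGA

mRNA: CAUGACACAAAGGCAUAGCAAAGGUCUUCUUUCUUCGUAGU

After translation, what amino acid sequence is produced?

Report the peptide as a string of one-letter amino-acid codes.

Answer: MTQRHSKGLLSS

Derivation:
start AUG at pos 1
pos 1: AUG -> M; peptide=M
pos 4: ACA -> T; peptide=MT
pos 7: CAA -> Q; peptide=MTQ
pos 10: AGG -> R; peptide=MTQR
pos 13: CAU -> H; peptide=MTQRH
pos 16: AGC -> S; peptide=MTQRHS
pos 19: AAA -> K; peptide=MTQRHSK
pos 22: GGU -> G; peptide=MTQRHSKG
pos 25: CUU -> L; peptide=MTQRHSKGL
pos 28: CUU -> L; peptide=MTQRHSKGLL
pos 31: UCU -> S; peptide=MTQRHSKGLLS
pos 34: UCG -> S; peptide=MTQRHSKGLLSS
pos 37: UAG -> STOP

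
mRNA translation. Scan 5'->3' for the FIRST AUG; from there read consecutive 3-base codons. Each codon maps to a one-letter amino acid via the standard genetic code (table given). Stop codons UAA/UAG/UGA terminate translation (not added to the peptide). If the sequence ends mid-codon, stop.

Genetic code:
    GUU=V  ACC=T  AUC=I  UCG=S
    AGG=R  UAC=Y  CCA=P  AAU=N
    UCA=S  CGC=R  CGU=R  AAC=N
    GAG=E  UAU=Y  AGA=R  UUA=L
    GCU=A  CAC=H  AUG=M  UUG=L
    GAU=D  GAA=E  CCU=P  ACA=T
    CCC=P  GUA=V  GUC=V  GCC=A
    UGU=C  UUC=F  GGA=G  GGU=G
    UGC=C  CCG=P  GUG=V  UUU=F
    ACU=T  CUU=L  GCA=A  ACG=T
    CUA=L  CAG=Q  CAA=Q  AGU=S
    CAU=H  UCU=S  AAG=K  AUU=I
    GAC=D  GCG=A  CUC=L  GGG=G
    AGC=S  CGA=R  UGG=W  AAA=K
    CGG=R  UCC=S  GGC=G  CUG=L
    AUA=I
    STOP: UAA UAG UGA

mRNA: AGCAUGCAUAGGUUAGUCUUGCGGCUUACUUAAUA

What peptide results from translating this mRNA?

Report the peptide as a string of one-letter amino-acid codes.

Answer: MHRLVLRLT

Derivation:
start AUG at pos 3
pos 3: AUG -> M; peptide=M
pos 6: CAU -> H; peptide=MH
pos 9: AGG -> R; peptide=MHR
pos 12: UUA -> L; peptide=MHRL
pos 15: GUC -> V; peptide=MHRLV
pos 18: UUG -> L; peptide=MHRLVL
pos 21: CGG -> R; peptide=MHRLVLR
pos 24: CUU -> L; peptide=MHRLVLRL
pos 27: ACU -> T; peptide=MHRLVLRLT
pos 30: UAA -> STOP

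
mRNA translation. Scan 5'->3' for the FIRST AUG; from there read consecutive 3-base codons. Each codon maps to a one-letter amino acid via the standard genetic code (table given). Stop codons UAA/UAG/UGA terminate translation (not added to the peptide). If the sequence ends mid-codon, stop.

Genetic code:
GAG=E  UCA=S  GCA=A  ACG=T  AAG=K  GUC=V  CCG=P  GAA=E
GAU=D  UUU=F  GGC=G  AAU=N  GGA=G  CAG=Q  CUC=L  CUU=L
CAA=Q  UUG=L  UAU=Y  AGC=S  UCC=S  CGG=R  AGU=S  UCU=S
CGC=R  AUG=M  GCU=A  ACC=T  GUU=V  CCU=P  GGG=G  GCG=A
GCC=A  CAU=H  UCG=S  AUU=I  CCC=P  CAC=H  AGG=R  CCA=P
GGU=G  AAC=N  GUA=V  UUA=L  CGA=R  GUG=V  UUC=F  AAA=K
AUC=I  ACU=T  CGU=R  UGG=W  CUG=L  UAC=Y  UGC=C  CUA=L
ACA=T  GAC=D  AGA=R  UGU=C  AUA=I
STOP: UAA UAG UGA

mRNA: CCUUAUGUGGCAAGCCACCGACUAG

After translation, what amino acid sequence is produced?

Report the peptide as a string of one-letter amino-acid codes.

start AUG at pos 4
pos 4: AUG -> M; peptide=M
pos 7: UGG -> W; peptide=MW
pos 10: CAA -> Q; peptide=MWQ
pos 13: GCC -> A; peptide=MWQA
pos 16: ACC -> T; peptide=MWQAT
pos 19: GAC -> D; peptide=MWQATD
pos 22: UAG -> STOP

Answer: MWQATD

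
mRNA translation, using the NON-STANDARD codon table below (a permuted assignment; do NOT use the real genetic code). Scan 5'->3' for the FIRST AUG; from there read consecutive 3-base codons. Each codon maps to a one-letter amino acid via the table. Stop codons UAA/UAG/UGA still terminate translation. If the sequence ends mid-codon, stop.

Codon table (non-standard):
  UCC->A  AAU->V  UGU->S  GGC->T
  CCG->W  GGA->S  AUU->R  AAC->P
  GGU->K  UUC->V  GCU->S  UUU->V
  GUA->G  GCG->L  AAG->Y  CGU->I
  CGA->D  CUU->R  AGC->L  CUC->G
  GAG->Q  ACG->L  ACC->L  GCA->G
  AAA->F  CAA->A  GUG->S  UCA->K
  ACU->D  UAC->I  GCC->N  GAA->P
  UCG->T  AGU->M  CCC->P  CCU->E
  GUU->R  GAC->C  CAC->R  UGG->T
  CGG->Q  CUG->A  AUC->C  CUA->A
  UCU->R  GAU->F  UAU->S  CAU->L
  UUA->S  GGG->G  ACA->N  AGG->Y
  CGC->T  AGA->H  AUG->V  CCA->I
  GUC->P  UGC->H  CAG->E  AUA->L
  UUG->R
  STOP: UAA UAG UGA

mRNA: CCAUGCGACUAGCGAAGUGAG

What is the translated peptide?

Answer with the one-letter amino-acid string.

Answer: VDALY

Derivation:
start AUG at pos 2
pos 2: AUG -> V; peptide=V
pos 5: CGA -> D; peptide=VD
pos 8: CUA -> A; peptide=VDA
pos 11: GCG -> L; peptide=VDAL
pos 14: AAG -> Y; peptide=VDALY
pos 17: UGA -> STOP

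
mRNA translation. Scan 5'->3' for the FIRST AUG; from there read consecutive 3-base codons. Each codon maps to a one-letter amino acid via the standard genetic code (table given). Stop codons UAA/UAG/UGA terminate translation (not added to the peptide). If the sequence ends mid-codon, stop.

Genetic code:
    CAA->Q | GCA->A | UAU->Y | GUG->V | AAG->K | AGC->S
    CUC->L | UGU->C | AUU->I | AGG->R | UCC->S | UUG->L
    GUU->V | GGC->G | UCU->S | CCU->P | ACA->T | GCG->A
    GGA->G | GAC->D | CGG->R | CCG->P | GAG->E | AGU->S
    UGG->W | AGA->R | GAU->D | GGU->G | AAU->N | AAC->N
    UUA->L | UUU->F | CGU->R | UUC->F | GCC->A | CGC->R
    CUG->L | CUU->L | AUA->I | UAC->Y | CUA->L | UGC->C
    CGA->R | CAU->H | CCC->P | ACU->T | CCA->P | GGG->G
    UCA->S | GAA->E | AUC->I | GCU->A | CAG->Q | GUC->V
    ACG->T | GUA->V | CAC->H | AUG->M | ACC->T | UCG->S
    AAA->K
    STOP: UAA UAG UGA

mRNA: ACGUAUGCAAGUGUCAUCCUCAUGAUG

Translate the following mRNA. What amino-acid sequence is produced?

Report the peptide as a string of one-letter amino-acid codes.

Answer: MQVSSS

Derivation:
start AUG at pos 4
pos 4: AUG -> M; peptide=M
pos 7: CAA -> Q; peptide=MQ
pos 10: GUG -> V; peptide=MQV
pos 13: UCA -> S; peptide=MQVS
pos 16: UCC -> S; peptide=MQVSS
pos 19: UCA -> S; peptide=MQVSSS
pos 22: UGA -> STOP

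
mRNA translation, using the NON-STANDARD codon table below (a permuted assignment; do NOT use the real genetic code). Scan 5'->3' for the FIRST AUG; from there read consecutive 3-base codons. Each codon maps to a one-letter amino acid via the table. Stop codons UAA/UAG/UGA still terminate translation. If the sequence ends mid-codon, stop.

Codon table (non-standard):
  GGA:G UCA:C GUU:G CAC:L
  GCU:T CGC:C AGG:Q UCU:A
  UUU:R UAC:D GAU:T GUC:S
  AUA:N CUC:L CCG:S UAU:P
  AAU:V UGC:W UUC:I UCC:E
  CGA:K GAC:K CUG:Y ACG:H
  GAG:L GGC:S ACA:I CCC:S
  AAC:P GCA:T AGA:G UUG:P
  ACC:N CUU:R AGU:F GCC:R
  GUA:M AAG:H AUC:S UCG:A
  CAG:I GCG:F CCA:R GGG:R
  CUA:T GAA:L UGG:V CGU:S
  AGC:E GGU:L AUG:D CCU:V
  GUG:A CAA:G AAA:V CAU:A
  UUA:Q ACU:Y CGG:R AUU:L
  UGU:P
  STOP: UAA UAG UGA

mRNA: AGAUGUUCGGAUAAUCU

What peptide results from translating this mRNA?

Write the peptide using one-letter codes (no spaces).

Answer: DIG

Derivation:
start AUG at pos 2
pos 2: AUG -> D; peptide=D
pos 5: UUC -> I; peptide=DI
pos 8: GGA -> G; peptide=DIG
pos 11: UAA -> STOP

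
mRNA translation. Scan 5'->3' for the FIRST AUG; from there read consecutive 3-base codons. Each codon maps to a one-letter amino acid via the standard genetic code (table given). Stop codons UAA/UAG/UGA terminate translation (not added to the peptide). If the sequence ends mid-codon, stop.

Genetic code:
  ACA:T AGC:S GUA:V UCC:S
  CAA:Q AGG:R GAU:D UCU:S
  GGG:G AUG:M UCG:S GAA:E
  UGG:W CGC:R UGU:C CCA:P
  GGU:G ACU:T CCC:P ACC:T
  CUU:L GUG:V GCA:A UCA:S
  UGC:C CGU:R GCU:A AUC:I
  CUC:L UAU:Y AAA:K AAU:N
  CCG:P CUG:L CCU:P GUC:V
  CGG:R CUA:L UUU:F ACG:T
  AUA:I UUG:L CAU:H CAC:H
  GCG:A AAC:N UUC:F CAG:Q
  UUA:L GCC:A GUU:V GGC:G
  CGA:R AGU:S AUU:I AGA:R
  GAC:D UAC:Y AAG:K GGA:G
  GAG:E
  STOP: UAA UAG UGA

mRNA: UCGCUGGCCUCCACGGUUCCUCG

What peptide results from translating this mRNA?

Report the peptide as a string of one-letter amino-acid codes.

Answer: (empty: no AUG start codon)

Derivation:
no AUG start codon found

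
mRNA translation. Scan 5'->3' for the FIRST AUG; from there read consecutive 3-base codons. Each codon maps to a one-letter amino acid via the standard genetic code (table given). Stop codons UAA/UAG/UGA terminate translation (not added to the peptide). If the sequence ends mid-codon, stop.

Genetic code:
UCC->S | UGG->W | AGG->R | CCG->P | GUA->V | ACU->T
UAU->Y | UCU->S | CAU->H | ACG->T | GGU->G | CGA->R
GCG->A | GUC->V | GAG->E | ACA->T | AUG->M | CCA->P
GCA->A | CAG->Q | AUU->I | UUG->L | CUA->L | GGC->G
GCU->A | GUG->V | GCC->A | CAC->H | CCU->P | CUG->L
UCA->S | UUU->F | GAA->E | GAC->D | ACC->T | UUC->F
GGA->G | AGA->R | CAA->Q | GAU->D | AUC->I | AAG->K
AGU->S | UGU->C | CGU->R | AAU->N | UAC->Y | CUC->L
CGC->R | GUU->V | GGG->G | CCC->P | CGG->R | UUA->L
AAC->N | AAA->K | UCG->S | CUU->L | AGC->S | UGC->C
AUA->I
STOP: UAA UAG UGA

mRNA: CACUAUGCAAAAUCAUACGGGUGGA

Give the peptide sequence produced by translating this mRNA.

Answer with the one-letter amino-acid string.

start AUG at pos 4
pos 4: AUG -> M; peptide=M
pos 7: CAA -> Q; peptide=MQ
pos 10: AAU -> N; peptide=MQN
pos 13: CAU -> H; peptide=MQNH
pos 16: ACG -> T; peptide=MQNHT
pos 19: GGU -> G; peptide=MQNHTG
pos 22: GGA -> G; peptide=MQNHTGG
pos 25: only 0 nt remain (<3), stop (end of mRNA)

Answer: MQNHTGG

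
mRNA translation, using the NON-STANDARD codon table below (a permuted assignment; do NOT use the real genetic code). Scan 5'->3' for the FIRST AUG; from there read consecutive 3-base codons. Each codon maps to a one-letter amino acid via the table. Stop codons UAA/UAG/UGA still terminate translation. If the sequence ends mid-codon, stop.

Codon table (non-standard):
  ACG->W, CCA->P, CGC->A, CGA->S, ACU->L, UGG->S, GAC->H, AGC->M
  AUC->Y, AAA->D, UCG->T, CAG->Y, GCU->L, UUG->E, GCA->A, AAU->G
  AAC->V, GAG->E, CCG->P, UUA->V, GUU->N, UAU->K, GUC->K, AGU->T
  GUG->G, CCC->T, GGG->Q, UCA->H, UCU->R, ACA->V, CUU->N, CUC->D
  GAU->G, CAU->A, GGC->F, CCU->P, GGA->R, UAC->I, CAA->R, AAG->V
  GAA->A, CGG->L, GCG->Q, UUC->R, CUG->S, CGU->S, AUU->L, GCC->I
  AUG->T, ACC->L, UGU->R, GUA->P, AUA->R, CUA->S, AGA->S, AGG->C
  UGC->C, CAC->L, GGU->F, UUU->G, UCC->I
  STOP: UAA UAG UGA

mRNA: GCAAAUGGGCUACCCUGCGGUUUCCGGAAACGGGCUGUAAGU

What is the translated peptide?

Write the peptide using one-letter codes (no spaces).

Answer: TFIPQNIRVQS

Derivation:
start AUG at pos 4
pos 4: AUG -> T; peptide=T
pos 7: GGC -> F; peptide=TF
pos 10: UAC -> I; peptide=TFI
pos 13: CCU -> P; peptide=TFIP
pos 16: GCG -> Q; peptide=TFIPQ
pos 19: GUU -> N; peptide=TFIPQN
pos 22: UCC -> I; peptide=TFIPQNI
pos 25: GGA -> R; peptide=TFIPQNIR
pos 28: AAC -> V; peptide=TFIPQNIRV
pos 31: GGG -> Q; peptide=TFIPQNIRVQ
pos 34: CUG -> S; peptide=TFIPQNIRVQS
pos 37: UAA -> STOP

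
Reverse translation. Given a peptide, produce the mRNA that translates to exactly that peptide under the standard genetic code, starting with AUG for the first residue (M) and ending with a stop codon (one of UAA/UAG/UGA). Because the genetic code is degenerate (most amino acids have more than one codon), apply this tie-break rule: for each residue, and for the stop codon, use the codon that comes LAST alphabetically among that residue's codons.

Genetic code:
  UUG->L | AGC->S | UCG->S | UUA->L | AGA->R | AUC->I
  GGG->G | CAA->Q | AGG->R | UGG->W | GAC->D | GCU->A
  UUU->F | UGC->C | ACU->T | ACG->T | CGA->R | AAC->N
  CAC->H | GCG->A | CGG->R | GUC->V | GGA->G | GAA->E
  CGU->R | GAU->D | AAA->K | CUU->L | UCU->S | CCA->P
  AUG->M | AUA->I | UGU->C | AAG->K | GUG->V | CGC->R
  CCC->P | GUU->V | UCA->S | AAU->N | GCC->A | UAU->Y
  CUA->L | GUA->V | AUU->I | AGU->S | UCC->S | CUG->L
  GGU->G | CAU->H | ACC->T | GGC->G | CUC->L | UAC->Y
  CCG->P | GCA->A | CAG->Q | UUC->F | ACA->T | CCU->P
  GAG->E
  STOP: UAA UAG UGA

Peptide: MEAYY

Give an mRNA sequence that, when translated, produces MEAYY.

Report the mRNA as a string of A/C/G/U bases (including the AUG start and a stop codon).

Answer: mRNA: AUGGAGGCUUAUUAUUGA

Derivation:
residue 1: M -> AUG (start codon)
residue 2: E codons sorted = GAA,GAG -> pick last = GAG
residue 3: A codons sorted = GCA,GCC,GCG,GCU -> pick last = GCU
residue 4: Y codons sorted = UAC,UAU -> pick last = UAU
residue 5: Y codons sorted = UAC,UAU -> pick last = UAU
terminator: stop codons sorted = UAA,UAG,UGA -> pick last = UGA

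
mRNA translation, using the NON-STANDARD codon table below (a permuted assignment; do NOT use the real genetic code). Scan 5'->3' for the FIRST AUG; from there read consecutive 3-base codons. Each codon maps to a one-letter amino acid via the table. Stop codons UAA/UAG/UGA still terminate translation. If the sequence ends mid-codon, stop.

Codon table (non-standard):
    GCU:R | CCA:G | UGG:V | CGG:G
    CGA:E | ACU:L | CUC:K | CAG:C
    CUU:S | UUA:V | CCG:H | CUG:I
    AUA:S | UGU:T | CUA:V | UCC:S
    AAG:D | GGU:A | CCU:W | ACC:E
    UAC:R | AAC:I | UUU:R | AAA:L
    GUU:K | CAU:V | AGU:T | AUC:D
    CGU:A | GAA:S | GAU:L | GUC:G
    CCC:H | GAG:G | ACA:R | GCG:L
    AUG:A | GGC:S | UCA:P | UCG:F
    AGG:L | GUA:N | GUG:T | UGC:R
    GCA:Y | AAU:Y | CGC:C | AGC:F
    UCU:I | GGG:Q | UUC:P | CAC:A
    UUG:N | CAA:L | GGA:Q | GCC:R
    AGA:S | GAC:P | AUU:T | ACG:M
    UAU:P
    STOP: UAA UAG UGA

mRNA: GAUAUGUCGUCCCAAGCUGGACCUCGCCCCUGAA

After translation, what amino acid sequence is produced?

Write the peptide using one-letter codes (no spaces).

Answer: AFSLRQWCH

Derivation:
start AUG at pos 3
pos 3: AUG -> A; peptide=A
pos 6: UCG -> F; peptide=AF
pos 9: UCC -> S; peptide=AFS
pos 12: CAA -> L; peptide=AFSL
pos 15: GCU -> R; peptide=AFSLR
pos 18: GGA -> Q; peptide=AFSLRQ
pos 21: CCU -> W; peptide=AFSLRQW
pos 24: CGC -> C; peptide=AFSLRQWC
pos 27: CCC -> H; peptide=AFSLRQWCH
pos 30: UGA -> STOP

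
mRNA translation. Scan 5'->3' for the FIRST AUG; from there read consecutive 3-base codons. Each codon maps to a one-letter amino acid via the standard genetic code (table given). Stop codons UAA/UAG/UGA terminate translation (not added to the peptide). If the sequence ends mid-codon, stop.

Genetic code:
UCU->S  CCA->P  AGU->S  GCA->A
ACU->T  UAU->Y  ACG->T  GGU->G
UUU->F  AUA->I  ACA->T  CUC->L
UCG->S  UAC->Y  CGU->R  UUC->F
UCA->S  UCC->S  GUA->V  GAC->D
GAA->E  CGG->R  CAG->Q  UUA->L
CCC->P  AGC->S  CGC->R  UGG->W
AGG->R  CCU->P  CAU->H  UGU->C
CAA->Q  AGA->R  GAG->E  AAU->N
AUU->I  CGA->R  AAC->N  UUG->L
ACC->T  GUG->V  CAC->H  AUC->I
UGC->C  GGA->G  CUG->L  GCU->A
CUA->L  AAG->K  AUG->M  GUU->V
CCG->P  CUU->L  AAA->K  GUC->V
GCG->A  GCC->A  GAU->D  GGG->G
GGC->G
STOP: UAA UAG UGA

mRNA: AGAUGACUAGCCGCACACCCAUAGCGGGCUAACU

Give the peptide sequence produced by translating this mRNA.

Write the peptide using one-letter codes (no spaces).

start AUG at pos 2
pos 2: AUG -> M; peptide=M
pos 5: ACU -> T; peptide=MT
pos 8: AGC -> S; peptide=MTS
pos 11: CGC -> R; peptide=MTSR
pos 14: ACA -> T; peptide=MTSRT
pos 17: CCC -> P; peptide=MTSRTP
pos 20: AUA -> I; peptide=MTSRTPI
pos 23: GCG -> A; peptide=MTSRTPIA
pos 26: GGC -> G; peptide=MTSRTPIAG
pos 29: UAA -> STOP

Answer: MTSRTPIAG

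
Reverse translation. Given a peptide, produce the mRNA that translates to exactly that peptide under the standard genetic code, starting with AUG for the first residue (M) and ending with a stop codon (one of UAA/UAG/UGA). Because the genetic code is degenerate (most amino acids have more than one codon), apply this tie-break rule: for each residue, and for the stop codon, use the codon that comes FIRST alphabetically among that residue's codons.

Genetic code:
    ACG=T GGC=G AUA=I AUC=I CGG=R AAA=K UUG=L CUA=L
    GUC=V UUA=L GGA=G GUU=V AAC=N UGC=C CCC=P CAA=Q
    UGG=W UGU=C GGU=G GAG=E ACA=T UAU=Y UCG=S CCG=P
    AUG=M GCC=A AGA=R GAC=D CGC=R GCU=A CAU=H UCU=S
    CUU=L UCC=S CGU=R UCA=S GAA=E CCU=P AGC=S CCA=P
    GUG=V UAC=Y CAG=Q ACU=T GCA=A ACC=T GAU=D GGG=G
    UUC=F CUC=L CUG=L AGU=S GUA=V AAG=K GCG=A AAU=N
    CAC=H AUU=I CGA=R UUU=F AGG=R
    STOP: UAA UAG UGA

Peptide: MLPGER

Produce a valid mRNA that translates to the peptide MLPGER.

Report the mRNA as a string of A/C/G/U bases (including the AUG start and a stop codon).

Answer: mRNA: AUGCUACCAGGAGAAAGAUAA

Derivation:
residue 1: M -> AUG (start codon)
residue 2: L codons sorted = CUA,CUC,CUG,CUU,UUA,UUG -> pick first = CUA
residue 3: P codons sorted = CCA,CCC,CCG,CCU -> pick first = CCA
residue 4: G codons sorted = GGA,GGC,GGG,GGU -> pick first = GGA
residue 5: E codons sorted = GAA,GAG -> pick first = GAA
residue 6: R codons sorted = AGA,AGG,CGA,CGC,CGG,CGU -> pick first = AGA
terminator: stop codons sorted = UAA,UAG,UGA -> pick first = UAA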